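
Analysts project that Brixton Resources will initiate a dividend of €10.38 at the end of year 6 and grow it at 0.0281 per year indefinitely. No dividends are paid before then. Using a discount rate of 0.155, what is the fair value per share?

€39.79

Deferred-dividend DDM. At t=5 the remaining stream is a growing perpetuity with first payment D_6 = 10.38.
V_5 = D_6/(r−g) = 10.38/(0.155−0.0281) = 81.7967
P₀ = V_5/(1+r)^5 = 81.7967/(1+0.155)^5 = 39.7948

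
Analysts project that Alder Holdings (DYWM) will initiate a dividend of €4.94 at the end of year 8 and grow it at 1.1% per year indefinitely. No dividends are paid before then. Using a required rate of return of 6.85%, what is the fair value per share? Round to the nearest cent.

€54.03

Deferred-dividend DDM. At t=7 the remaining stream is a growing perpetuity with first payment D_8 = 4.94.
V_7 = D_8/(r−g) = 4.94/(0.0685−0.011) = 85.9130
P₀ = V_7/(1+r)^7 = 85.9130/(1+0.0685)^7 = 54.0303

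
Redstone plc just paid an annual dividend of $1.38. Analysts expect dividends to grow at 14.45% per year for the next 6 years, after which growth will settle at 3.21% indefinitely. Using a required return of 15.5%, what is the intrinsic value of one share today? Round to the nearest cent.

$18.99

Two-stage DDM. Project D₁…D_6 at 0.1445, terminal growth 0.0321, discount at r = 0.155.
D_1 = 1.5794
D_2 = 1.8076
D_3 = 2.0688
D_4 = 2.3678
D_5 = 2.7099
D_6 = 3.1015
Terminal value at t=6: TV = D_7/(r−g) = 3.2011/(0.155−0.0321) = 26.0462
P₀ = 1.5794/(1+0.155)^1 + 1.8076/(1+0.155)^2 + 2.0688/(1+0.155)^3 + 2.3678/(1+0.155)^4 + 2.7099/(1+0.155)^5 + 3.1015/(1+0.155)^6 + 26.0462/(1+0.155)^6 = 18.9916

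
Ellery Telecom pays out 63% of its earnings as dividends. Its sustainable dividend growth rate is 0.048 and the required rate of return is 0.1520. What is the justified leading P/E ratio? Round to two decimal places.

Justified leading P/E = b/(r−g) = 0.63/(0.152−0.048) = 6.0577

6.06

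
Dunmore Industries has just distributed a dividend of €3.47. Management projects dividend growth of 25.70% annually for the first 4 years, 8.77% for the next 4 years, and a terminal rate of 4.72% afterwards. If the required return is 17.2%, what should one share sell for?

Three-stage DDM. Project D₁…D_8; terminal Gordon value at t=8 with g = 0.0472; discount at r = 0.172.
D_1 = 4.3618
D_2 = 5.4828
D_3 = 6.8918
D_4 = 8.6630
D_5 = 9.4228
D_6 = 10.2492
D_7 = 11.1480
D_8 = 12.1257
TV_8 = 12.6980/(0.172−0.0472) = 101.7471
P₀ = Σ Dₜ/(1+r)ᵗ + TV_8/(1+r)^8 = 60.4612

€60.46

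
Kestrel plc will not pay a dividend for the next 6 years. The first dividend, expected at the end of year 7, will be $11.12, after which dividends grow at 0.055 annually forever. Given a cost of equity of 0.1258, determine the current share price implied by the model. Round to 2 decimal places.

$77.14

Deferred-dividend DDM. At t=6 the remaining stream is a growing perpetuity with first payment D_7 = 11.12.
V_6 = D_7/(r−g) = 11.12/(0.1258−0.055) = 157.0621
P₀ = V_6/(1+r)^6 = 157.0621/(1+0.1258)^6 = 77.1443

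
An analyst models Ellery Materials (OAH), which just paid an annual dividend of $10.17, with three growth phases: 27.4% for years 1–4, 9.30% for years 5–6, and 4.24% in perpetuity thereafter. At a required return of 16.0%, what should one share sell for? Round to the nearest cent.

Three-stage DDM. Project D₁…D_6; terminal Gordon value at t=6 with g = 0.0424; discount at r = 0.16.
D_1 = 12.9566
D_2 = 16.5067
D_3 = 21.0295
D_4 = 26.7916
D_5 = 29.2832
D_6 = 32.0066
TV_6 = 33.3636/(0.16−0.0424) = 283.7044
P₀ = Σ Dₜ/(1+r)ᵗ + TV_6/(1+r)^6 = 195.2293

$195.23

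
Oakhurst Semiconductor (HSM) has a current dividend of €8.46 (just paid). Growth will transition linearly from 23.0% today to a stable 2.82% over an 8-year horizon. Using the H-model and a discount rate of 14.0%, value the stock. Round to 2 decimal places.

H-model: P₀ = D₀[(1+g_L) + H(g_S−g_L)]/(r−g_L), with H = 8/2 = 4.
P₀ = 8.46 × [(1+0.0282) + 4×(0.23−0.0282)] / (0.14−0.0282)
   = 8.46 × 1.8354 / 0.1118 = 138.8863

€138.89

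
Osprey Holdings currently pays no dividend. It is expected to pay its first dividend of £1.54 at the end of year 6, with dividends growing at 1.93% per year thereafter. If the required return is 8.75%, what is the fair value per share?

Deferred-dividend DDM. At t=5 the remaining stream is a growing perpetuity with first payment D_6 = 1.54.
V_5 = D_6/(r−g) = 1.54/(0.0875−0.0193) = 22.5806
P₀ = V_5/(1+r)^5 = 22.5806/(1+0.0875)^5 = 14.8453

£14.85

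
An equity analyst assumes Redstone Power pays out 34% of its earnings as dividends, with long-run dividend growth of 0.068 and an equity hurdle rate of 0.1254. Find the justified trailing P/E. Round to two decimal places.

6.33

Justified trailing P/E = b(1+g)/(r−g) = 0.34×(1+0.068)/(0.1254−0.068) = 6.3261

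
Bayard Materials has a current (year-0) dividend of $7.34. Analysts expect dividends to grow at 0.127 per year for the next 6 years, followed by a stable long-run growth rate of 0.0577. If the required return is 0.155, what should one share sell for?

$109.32

Two-stage DDM. Project D₁…D_6 at 0.127, terminal growth 0.0577, discount at r = 0.155.
D_1 = 8.2722
D_2 = 9.3227
D_3 = 10.5067
D_4 = 11.8411
D_5 = 13.3449
D_6 = 15.0397
Terminal value at t=6: TV = D_7/(r−g) = 15.9075/(0.155−0.0577) = 163.4893
P₀ = 8.2722/(1+0.155)^1 + 9.3227/(1+0.155)^2 + 10.5067/(1+0.155)^3 + 11.8411/(1+0.155)^4 + 13.3449/(1+0.155)^5 + 15.0397/(1+0.155)^6 + 163.4893/(1+0.155)^6 = 109.3154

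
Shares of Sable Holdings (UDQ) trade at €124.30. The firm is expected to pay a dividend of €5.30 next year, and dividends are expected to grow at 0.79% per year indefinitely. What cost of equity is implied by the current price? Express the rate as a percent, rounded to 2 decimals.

Rearranging the constant-growth DDM: r = D₁/P₀ + g.
r = 5.3000 / 124.30 + 0.0079 = 0.04264 + 0.0079 = 0.05054

5.05%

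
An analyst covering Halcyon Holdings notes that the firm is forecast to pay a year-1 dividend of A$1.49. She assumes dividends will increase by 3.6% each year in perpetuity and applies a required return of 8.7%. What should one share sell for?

A$29.22

Gordon growth model: P₀ = D₁/(r − g), with D₁ = 1.49 given directly.
P₀ = 1.4900 / (0.087 − 0.036) = 1.4900 / 0.051 = 29.2157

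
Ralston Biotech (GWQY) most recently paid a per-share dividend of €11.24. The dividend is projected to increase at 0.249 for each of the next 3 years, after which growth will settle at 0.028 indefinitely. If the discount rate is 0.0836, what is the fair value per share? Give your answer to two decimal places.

€363.35

Two-stage DDM. Project D₁…D_3 at 0.249, terminal growth 0.028, discount at r = 0.0836.
D_1 = 14.0388
D_2 = 17.5344
D_3 = 21.9005
Terminal value at t=3: TV = D_4/(r−g) = 22.5137/(0.0836−0.028) = 404.9225
P₀ = 14.0388/(1+0.0836)^1 + 17.5344/(1+0.0836)^2 + 21.9005/(1+0.0836)^3 + 404.9225/(1+0.0836)^3 = 363.3490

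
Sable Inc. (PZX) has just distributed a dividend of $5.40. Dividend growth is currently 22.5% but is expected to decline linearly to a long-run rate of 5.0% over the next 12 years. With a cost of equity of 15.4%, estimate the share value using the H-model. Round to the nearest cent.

$109.04

H-model: P₀ = D₀[(1+g_L) + H(g_S−g_L)]/(r−g_L), with H = 12/2 = 6.
P₀ = 5.40 × [(1+0.05) + 6×(0.225−0.05)] / (0.154−0.05)
   = 5.40 × 2.1000 / 0.104 = 109.0385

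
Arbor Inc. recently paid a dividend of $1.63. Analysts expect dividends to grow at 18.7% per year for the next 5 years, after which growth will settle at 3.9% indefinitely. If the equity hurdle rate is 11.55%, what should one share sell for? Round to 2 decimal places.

$40.06

Two-stage DDM. Project D₁…D_5 at 0.187, terminal growth 0.039, discount at r = 0.1155.
D_1 = 1.9348
D_2 = 2.2966
D_3 = 2.7261
D_4 = 3.2359
D_5 = 3.8410
Terminal value at t=5: TV = D_6/(r−g) = 3.9908/(0.1155−0.039) = 52.1669
P₀ = 1.9348/(1+0.1155)^1 + 2.2966/(1+0.1155)^2 + 2.7261/(1+0.1155)^3 + 3.2359/(1+0.1155)^4 + 3.8410/(1+0.1155)^5 + 52.1669/(1+0.1155)^5 = 40.0605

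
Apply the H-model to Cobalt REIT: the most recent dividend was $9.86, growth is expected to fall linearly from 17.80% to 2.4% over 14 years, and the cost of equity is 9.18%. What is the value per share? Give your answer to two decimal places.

$305.69

H-model: P₀ = D₀[(1+g_L) + H(g_S−g_L)]/(r−g_L), with H = 14/2 = 7.
P₀ = 9.86 × [(1+0.024) + 7×(0.178−0.024)] / (0.0918−0.024)
   = 9.86 × 2.1020 / 0.0678 = 305.6891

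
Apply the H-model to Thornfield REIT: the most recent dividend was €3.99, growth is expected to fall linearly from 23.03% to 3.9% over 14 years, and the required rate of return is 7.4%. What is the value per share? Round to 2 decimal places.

€271.10

H-model: P₀ = D₀[(1+g_L) + H(g_S−g_L)]/(r−g_L), with H = 14/2 = 7.
P₀ = 3.99 × [(1+0.039) + 7×(0.2303−0.039)] / (0.074−0.039)
   = 3.99 × 2.3781 / 0.035 = 271.1034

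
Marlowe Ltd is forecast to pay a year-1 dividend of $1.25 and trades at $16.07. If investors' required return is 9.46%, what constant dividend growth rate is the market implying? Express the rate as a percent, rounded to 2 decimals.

From P₀ = D₁/(r − g), the implied growth is g = r − D₁/P₀.
g = 0.0946 − 1.25/16.07 = 0.0946 − 0.07778 = 0.01682

1.68%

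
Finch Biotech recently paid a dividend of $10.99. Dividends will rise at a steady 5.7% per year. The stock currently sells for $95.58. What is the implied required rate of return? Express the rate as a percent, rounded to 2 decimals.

17.85%

Rearranging the constant-growth DDM: r = D₁/P₀ + g.
D₁ = 10.99 × (1 + 0.057) = 11.6164.
r = 11.6164 / 95.58 + 0.057 = 0.12154 + 0.057 = 0.17854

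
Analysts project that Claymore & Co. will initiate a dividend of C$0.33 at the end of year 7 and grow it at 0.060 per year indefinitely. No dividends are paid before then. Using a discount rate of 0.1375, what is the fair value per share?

C$1.97

Deferred-dividend DDM. At t=6 the remaining stream is a growing perpetuity with first payment D_7 = 0.33.
V_6 = D_7/(r−g) = 0.33/(0.1375−0.06) = 4.2581
P₀ = V_6/(1+r)^6 = 4.2581/(1+0.1375)^6 = 1.9656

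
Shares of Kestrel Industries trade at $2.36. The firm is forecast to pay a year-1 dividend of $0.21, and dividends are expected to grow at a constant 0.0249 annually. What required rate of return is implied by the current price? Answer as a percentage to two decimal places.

Rearranging the constant-growth DDM: r = D₁/P₀ + g.
r = 0.2100 / 2.36 + 0.0249 = 0.08898 + 0.0249 = 0.11388

11.39%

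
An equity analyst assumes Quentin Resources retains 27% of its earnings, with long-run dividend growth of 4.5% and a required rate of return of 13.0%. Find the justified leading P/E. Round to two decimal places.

8.59

Payout ratio b = 1 − 0.27 = 0.73.
Justified leading P/E = b/(r−g) = 0.73/(0.13−0.045) = 8.5882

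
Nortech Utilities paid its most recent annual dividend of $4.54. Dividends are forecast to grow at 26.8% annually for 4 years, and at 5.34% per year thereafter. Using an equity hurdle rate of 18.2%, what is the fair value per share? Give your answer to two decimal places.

Two-stage DDM. Project D₁…D_4 at 0.268, terminal growth 0.0534, discount at r = 0.182.
D_1 = 5.7567
D_2 = 7.2995
D_3 = 9.2558
D_4 = 11.7363
Terminal value at t=4: TV = D_5/(r−g) = 12.3631/(0.182−0.0534) = 96.1358
P₀ = 5.7567/(1+0.182)^1 + 7.2995/(1+0.182)^2 + 9.2558/(1+0.182)^3 + 11.7363/(1+0.182)^4 + 96.1358/(1+0.182)^4 = 70.9634

$70.96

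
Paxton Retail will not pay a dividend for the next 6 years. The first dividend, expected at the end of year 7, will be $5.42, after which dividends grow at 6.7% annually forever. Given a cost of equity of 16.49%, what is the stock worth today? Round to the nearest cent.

Deferred-dividend DDM. At t=6 the remaining stream is a growing perpetuity with first payment D_7 = 5.42.
V_6 = D_7/(r−g) = 5.42/(0.1649−0.067) = 55.3626
P₀ = V_6/(1+r)^6 = 55.3626/(1+0.1649)^6 = 22.1557

$22.16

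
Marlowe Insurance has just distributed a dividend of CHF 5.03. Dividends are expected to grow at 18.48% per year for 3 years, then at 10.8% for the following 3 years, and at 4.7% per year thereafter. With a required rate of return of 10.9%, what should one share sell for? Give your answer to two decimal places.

Three-stage DDM. Project D₁…D_6; terminal Gordon value at t=6 with g = 0.047; discount at r = 0.109.
D_1 = 5.9595
D_2 = 7.0609
D_3 = 8.3657
D_4 = 9.2692
D_5 = 10.2703
D_6 = 11.3795
TV_6 = 11.9143/(0.109−0.047) = 192.1664
P₀ = Σ Dₜ/(1+r)ᵗ + TV_6/(1+r)^6 = 138.9128

CHF 138.91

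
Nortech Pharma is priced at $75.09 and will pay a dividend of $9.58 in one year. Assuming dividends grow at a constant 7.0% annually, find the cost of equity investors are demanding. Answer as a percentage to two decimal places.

Rearranging the constant-growth DDM: r = D₁/P₀ + g.
r = 9.5800 / 75.09 + 0.07 = 0.12758 + 0.07 = 0.19758

19.76%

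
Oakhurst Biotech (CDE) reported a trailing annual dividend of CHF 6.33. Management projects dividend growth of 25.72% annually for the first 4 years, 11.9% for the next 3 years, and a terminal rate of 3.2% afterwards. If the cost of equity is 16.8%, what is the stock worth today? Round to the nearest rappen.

CHF 110.64

Three-stage DDM. Project D₁…D_7; terminal Gordon value at t=7 with g = 0.032; discount at r = 0.168.
D_1 = 7.9581
D_2 = 10.0049
D_3 = 12.5782
D_4 = 15.8133
D_5 = 17.6950
D_6 = 19.8007
D_7 = 22.1570
TV_7 = 22.8661/(0.168−0.032) = 168.1327
P₀ = Σ Dₜ/(1+r)ᵗ + TV_7/(1+r)^7 = 110.6442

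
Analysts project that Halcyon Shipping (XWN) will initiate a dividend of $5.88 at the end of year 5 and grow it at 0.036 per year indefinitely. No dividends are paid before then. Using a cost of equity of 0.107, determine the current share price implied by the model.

$55.15

Deferred-dividend DDM. At t=4 the remaining stream is a growing perpetuity with first payment D_5 = 5.88.
V_4 = D_5/(r−g) = 5.88/(0.107−0.036) = 82.8169
P₀ = V_4/(1+r)^4 = 82.8169/(1+0.107)^4 = 55.1478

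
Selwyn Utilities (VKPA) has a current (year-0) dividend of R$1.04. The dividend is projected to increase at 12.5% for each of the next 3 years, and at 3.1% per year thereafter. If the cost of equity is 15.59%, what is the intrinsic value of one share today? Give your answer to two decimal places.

R$10.87

Two-stage DDM. Project D₁…D_3 at 0.125, terminal growth 0.031, discount at r = 0.1559.
D_1 = 1.1700
D_2 = 1.3162
D_3 = 1.4808
Terminal value at t=3: TV = D_4/(r−g) = 1.5267/(0.1559−0.031) = 12.2233
P₀ = 1.1700/(1+0.1559)^1 + 1.3162/(1+0.1559)^2 + 1.4808/(1+0.1559)^3 + 12.2233/(1+0.1559)^3 = 10.8707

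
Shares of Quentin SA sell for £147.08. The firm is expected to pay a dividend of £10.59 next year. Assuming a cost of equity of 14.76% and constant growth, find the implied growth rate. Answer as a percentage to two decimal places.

7.56%

From P₀ = D₁/(r − g), the implied growth is g = r − D₁/P₀.
g = 0.1476 − 10.59/147.08 = 0.1476 − 0.07200 = 0.07560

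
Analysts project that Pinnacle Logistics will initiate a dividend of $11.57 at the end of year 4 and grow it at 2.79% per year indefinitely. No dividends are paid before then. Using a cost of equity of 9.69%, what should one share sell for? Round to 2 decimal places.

$127.05

Deferred-dividend DDM. At t=3 the remaining stream is a growing perpetuity with first payment D_4 = 11.57.
V_3 = D_4/(r−g) = 11.57/(0.0969−0.0279) = 167.6812
P₀ = V_3/(1+r)^3 = 167.6812/(1+0.0969)^3 = 127.0525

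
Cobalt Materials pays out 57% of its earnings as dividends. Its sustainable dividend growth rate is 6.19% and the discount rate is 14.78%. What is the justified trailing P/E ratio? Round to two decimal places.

Justified trailing P/E = b(1+g)/(r−g) = 0.57×(1+0.0619)/(0.1478−0.0619) = 7.0464

7.05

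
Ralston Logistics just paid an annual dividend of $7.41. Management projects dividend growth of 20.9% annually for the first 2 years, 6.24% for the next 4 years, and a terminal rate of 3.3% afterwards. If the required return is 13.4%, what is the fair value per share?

Three-stage DDM. Project D₁…D_6; terminal Gordon value at t=6 with g = 0.033; discount at r = 0.134.
D_1 = 8.9587
D_2 = 10.8311
D_3 = 11.5069
D_4 = 12.2249
D_5 = 12.9878
D_6 = 13.7982
TV_6 = 14.2536/(0.134−0.033) = 141.1244
P₀ = Σ Dₜ/(1+r)ᵗ + TV_6/(1+r)^6 = 111.3829

$111.38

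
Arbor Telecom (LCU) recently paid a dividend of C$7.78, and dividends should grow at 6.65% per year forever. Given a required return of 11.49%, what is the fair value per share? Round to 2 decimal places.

Gordon growth model: P₀ = D₁/(r − g). D₁ = 7.78 × (1 + 0.0665) = 8.2974.
P₀ = 8.2974 / (0.1149 − 0.0665) = 8.2974 / 0.0484 = 171.4333

C$171.43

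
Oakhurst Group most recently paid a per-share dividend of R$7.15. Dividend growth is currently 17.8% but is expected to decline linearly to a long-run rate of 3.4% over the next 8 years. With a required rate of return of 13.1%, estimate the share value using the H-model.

R$118.68

H-model: P₀ = D₀[(1+g_L) + H(g_S−g_L)]/(r−g_L), with H = 8/2 = 4.
P₀ = 7.15 × [(1+0.034) + 4×(0.178−0.034)] / (0.131−0.034)
   = 7.15 × 1.6100 / 0.097 = 118.6753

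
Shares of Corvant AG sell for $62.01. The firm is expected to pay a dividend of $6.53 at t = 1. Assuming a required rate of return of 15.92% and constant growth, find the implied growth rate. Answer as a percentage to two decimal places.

5.39%

From P₀ = D₁/(r − g), the implied growth is g = r − D₁/P₀.
g = 0.1592 − 6.53/62.01 = 0.1592 − 0.10531 = 0.05389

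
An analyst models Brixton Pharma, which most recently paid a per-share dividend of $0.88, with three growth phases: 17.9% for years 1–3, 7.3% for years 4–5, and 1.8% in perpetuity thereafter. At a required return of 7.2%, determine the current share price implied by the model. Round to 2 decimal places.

Three-stage DDM. Project D₁…D_5; terminal Gordon value at t=5 with g = 0.018; discount at r = 0.072.
D_1 = 1.0375
D_2 = 1.2232
D_3 = 1.4422
D_4 = 1.5475
D_5 = 1.6604
TV_5 = 1.6903/(0.072−0.018) = 31.3024
P₀ = Σ Dₜ/(1+r)ᵗ + TV_5/(1+r)^5 = 27.6584

$27.66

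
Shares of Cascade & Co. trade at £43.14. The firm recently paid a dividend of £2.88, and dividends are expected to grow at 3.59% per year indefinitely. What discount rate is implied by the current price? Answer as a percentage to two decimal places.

Rearranging the constant-growth DDM: r = D₁/P₀ + g.
D₁ = 2.88 × (1 + 0.0359) = 2.9834.
r = 2.9834 / 43.14 + 0.0359 = 0.06916 + 0.0359 = 0.10506

10.51%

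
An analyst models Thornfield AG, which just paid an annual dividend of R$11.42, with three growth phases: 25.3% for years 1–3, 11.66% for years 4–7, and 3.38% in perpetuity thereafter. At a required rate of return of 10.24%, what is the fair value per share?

R$379.74

Three-stage DDM. Project D₁…D_7; terminal Gordon value at t=7 with g = 0.0338; discount at r = 0.1024.
D_1 = 14.3093
D_2 = 17.9295
D_3 = 22.4657
D_4 = 25.0852
D_5 = 28.0101
D_6 = 31.2761
D_7 = 34.9229
TV_7 = 36.1033/(0.1024−0.0338) = 526.2865
P₀ = Σ Dₜ/(1+r)ᵗ + TV_7/(1+r)^7 = 379.7446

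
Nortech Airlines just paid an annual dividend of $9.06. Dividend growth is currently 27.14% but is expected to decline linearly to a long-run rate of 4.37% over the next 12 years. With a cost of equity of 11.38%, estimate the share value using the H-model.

H-model: P₀ = D₀[(1+g_L) + H(g_S−g_L)]/(r−g_L), with H = 12/2 = 6.
P₀ = 9.06 × [(1+0.0437) + 6×(0.2714−0.0437)] / (0.1138−0.0437)
   = 9.06 × 2.4099 / 0.0701 = 311.4650

$311.46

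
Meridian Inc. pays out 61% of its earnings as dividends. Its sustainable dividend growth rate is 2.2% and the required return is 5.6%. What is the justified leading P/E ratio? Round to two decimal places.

Justified leading P/E = b/(r−g) = 0.61/(0.056−0.022) = 17.9412

17.94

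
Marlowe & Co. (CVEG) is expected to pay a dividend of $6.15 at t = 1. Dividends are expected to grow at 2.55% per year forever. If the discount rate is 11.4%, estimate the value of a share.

Gordon growth model: P₀ = D₁/(r − g), with D₁ = 6.15 given directly.
P₀ = 6.1500 / (0.114 − 0.0255) = 6.1500 / 0.0885 = 69.4915

$69.49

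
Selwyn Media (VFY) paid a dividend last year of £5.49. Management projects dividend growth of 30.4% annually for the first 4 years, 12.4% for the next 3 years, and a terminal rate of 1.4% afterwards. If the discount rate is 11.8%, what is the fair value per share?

Three-stage DDM. Project D₁…D_7; terminal Gordon value at t=7 with g = 0.014; discount at r = 0.118.
D_1 = 7.1590
D_2 = 9.3353
D_3 = 12.1732
D_4 = 15.8739
D_5 = 17.8422
D_6 = 20.0547
D_7 = 22.5414
TV_7 = 22.8570/(0.118−0.014) = 219.7790
P₀ = Σ Dₜ/(1+r)ᵗ + TV_7/(1+r)^7 = 164.2222

£164.22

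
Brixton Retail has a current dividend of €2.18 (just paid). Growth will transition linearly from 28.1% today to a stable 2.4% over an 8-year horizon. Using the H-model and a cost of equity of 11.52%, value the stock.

€49.05

H-model: P₀ = D₀[(1+g_L) + H(g_S−g_L)]/(r−g_L), with H = 8/2 = 4.
P₀ = 2.18 × [(1+0.024) + 4×(0.281−0.024)] / (0.1152−0.024)
   = 2.18 × 2.0520 / 0.0912 = 49.0500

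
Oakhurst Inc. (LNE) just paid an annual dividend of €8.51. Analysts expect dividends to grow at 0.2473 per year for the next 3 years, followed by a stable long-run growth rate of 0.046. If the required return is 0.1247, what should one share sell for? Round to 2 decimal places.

€185.78

Two-stage DDM. Project D₁…D_3 at 0.2473, terminal growth 0.046, discount at r = 0.1247.
D_1 = 10.6145
D_2 = 13.2395
D_3 = 16.5136
Terminal value at t=3: TV = D_4/(r−g) = 17.2732/(0.1247−0.046) = 219.4822
P₀ = 10.6145/(1+0.1247)^1 + 13.2395/(1+0.1247)^2 + 16.5136/(1+0.1247)^3 + 219.4822/(1+0.1247)^3 = 185.7841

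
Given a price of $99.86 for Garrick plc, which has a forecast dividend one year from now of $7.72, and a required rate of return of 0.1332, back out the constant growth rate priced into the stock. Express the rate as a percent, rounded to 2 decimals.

5.59%

From P₀ = D₁/(r − g), the implied growth is g = r − D₁/P₀.
g = 0.1332 − 7.72/99.86 = 0.1332 − 0.07731 = 0.05589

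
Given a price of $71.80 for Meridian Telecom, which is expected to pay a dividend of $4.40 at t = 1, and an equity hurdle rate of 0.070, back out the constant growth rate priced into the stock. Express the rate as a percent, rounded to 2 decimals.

0.87%

From P₀ = D₁/(r − g), the implied growth is g = r − D₁/P₀.
g = 0.07 − 4.40/71.80 = 0.07 − 0.06128 = 0.00872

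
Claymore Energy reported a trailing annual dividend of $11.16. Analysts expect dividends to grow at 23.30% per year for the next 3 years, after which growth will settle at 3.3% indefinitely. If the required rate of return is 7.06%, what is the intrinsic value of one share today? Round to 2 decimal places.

Two-stage DDM. Project D₁…D_3 at 0.233, terminal growth 0.033, discount at r = 0.0706.
D_1 = 13.7603
D_2 = 16.9664
D_3 = 20.9196
Terminal value at t=3: TV = D_4/(r−g) = 21.6099/(0.0706−0.033) = 574.7327
P₀ = 13.7603/(1+0.0706)^1 + 16.9664/(1+0.0706)^2 + 20.9196/(1+0.0706)^3 + 574.7327/(1+0.0706)^3 = 513.0681

$513.07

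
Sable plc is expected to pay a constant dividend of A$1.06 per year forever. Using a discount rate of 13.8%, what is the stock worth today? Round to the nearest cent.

A$7.68

Zero-growth DDM (perpetuity): P₀ = D/r = 1.06 / 0.138 = 7.6812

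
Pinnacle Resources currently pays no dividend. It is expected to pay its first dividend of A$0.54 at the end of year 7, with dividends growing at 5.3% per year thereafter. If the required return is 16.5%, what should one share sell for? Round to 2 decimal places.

A$1.93

Deferred-dividend DDM. At t=6 the remaining stream is a growing perpetuity with first payment D_7 = 0.54.
V_6 = D_7/(r−g) = 0.54/(0.165−0.053) = 4.8214
P₀ = V_6/(1+r)^6 = 4.8214/(1+0.165)^6 = 1.9285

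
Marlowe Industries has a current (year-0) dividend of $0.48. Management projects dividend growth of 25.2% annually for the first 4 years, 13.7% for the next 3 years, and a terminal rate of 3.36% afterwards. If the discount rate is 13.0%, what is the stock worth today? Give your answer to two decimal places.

Three-stage DDM. Project D₁…D_7; terminal Gordon value at t=7 with g = 0.0336; discount at r = 0.13.
D_1 = 0.6010
D_2 = 0.7524
D_3 = 0.9420
D_4 = 1.1794
D_5 = 1.3410
D_6 = 1.5247
D_7 = 1.7336
TV_7 = 1.7918/(0.13−0.0336) = 18.5873
P₀ = Σ Dₜ/(1+r)ᵗ + TV_7/(1+r)^7 = 12.5950

$12.60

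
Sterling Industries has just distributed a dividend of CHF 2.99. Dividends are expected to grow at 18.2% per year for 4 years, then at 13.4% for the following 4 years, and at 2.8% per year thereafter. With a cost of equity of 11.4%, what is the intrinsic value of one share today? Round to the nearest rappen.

Three-stage DDM. Project D₁…D_8; terminal Gordon value at t=8 with g = 0.028; discount at r = 0.114.
D_1 = 3.5342
D_2 = 4.1774
D_3 = 4.9377
D_4 = 5.8363
D_5 = 6.6184
D_6 = 7.5053
D_7 = 8.5110
D_8 = 9.6515
TV_8 = 9.9217/(0.114−0.028) = 115.3687
P₀ = Σ Dₜ/(1+r)ᵗ + TV_8/(1+r)^8 = 78.3928

CHF 78.39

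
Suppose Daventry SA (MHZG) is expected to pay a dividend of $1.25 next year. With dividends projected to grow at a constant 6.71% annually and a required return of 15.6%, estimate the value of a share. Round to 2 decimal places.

Gordon growth model: P₀ = D₁/(r − g), with D₁ = 1.25 given directly.
P₀ = 1.2500 / (0.156 − 0.0671) = 1.2500 / 0.0889 = 14.0607

$14.06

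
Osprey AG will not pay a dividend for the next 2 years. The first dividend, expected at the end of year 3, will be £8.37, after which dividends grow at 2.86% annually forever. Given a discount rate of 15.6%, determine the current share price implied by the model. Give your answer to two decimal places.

£49.16

Deferred-dividend DDM. At t=2 the remaining stream is a growing perpetuity with first payment D_3 = 8.37.
V_2 = D_3/(r−g) = 8.37/(0.156−0.0286) = 65.6986
P₀ = V_2/(1+r)^2 = 65.6986/(1+0.156)^2 = 49.1632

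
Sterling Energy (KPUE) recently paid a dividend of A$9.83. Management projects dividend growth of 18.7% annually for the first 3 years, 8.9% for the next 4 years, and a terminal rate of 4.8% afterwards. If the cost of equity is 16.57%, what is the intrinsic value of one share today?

Three-stage DDM. Project D₁…D_7; terminal Gordon value at t=7 with g = 0.048; discount at r = 0.1657.
D_1 = 11.6682
D_2 = 13.8502
D_3 = 16.4401
D_4 = 17.9033
D_5 = 19.4967
D_6 = 21.2319
D_7 = 23.1216
TV_7 = 24.2314/(0.1657−0.048) = 205.8742
P₀ = Σ Dₜ/(1+r)ᵗ + TV_7/(1+r)^7 = 136.0890

A$136.09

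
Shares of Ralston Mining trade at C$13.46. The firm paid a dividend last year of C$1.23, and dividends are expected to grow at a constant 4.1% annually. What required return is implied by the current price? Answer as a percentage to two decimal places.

13.61%

Rearranging the constant-growth DDM: r = D₁/P₀ + g.
D₁ = 1.23 × (1 + 0.041) = 1.2804.
r = 1.2804 / 13.46 + 0.041 = 0.09513 + 0.041 = 0.13613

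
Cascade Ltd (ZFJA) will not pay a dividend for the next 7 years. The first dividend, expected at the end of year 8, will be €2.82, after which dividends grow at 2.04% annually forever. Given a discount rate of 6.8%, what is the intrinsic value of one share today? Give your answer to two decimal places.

€37.38

Deferred-dividend DDM. At t=7 the remaining stream is a growing perpetuity with first payment D_8 = 2.82.
V_7 = D_8/(r−g) = 2.82/(0.068−0.0204) = 59.2437
P₀ = V_7/(1+r)^7 = 59.2437/(1+0.068)^7 = 37.3804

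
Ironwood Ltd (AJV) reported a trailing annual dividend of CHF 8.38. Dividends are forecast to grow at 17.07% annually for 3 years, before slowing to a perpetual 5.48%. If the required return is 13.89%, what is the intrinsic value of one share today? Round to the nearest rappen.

CHF 140.73

Two-stage DDM. Project D₁…D_3 at 0.1707, terminal growth 0.0548, discount at r = 0.1389.
D_1 = 9.8105
D_2 = 11.4851
D_3 = 13.4456
Terminal value at t=3: TV = D_4/(r−g) = 14.1824/(0.1389−0.0548) = 168.6378
P₀ = 9.8105/(1+0.1389)^1 + 11.4851/(1+0.1389)^2 + 13.4456/(1+0.1389)^3 + 168.6378/(1+0.1389)^3 = 140.7261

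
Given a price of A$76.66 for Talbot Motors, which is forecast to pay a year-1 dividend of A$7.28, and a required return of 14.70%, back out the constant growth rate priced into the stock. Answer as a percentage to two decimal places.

From P₀ = D₁/(r − g), the implied growth is g = r − D₁/P₀.
g = 0.147 − 7.28/76.66 = 0.147 − 0.09496 = 0.05204

5.20%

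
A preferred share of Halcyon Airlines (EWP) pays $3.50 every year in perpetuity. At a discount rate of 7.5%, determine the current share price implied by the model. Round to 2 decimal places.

Zero-growth DDM (perpetuity): P₀ = D/r = 3.50 / 0.075 = 46.6667

$46.67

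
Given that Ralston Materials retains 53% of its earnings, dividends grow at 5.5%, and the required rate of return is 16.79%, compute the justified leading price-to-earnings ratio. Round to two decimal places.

4.16

Payout ratio b = 1 − 0.53 = 0.47.
Justified leading P/E = b/(r−g) = 0.47/(0.1679−0.055) = 4.1630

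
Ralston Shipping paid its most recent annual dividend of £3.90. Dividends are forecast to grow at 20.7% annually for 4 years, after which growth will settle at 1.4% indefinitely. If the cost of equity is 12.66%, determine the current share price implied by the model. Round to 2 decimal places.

Two-stage DDM. Project D₁…D_4 at 0.207, terminal growth 0.014, discount at r = 0.1266.
D_1 = 4.7073
D_2 = 5.6817
D_3 = 6.8578
D_4 = 8.2774
Terminal value at t=4: TV = D_5/(r−g) = 8.3933/(0.1266−0.014) = 74.5407
P₀ = 4.7073/(1+0.1266)^1 + 5.6817/(1+0.1266)^2 + 6.8578/(1+0.1266)^3 + 8.2774/(1+0.1266)^4 + 74.5407/(1+0.1266)^4 = 64.8606

£64.86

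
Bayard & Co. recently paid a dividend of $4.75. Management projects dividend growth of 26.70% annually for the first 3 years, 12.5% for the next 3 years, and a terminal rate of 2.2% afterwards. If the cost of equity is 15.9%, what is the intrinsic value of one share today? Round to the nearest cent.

Three-stage DDM. Project D₁…D_6; terminal Gordon value at t=6 with g = 0.022; discount at r = 0.159.
D_1 = 6.0182
D_2 = 7.6251
D_3 = 9.6610
D_4 = 10.8687
D_5 = 12.2272
D_6 = 13.7556
TV_6 = 14.0583/(0.159−0.022) = 102.6151
P₀ = Σ Dₜ/(1+r)ᵗ + TV_6/(1+r)^6 = 76.9560

$76.96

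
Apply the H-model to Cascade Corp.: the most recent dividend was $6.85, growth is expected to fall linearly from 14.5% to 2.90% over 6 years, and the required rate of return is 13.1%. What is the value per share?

H-model: P₀ = D₀[(1+g_L) + H(g_S−g_L)]/(r−g_L), with H = 6/2 = 3.
P₀ = 6.85 × [(1+0.029) + 3×(0.145−0.029)] / (0.131−0.029)
   = 6.85 × 1.3770 / 0.102 = 92.4750

$92.47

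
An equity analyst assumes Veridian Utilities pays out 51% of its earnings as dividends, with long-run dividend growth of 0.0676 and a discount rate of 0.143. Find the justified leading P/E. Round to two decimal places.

6.76

Justified leading P/E = b/(r−g) = 0.51/(0.143−0.0676) = 6.7639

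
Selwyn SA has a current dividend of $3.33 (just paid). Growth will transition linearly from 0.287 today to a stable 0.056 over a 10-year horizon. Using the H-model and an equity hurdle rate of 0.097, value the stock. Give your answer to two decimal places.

$179.58

H-model: P₀ = D₀[(1+g_L) + H(g_S−g_L)]/(r−g_L), with H = 10/2 = 5.
P₀ = 3.33 × [(1+0.056) + 5×(0.287−0.056)] / (0.097−0.056)
   = 3.33 × 2.2110 / 0.041 = 179.5763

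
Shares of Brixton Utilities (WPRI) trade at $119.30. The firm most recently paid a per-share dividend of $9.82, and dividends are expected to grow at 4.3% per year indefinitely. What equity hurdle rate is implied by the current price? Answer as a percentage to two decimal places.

Rearranging the constant-growth DDM: r = D₁/P₀ + g.
D₁ = 9.82 × (1 + 0.043) = 10.2423.
r = 10.2423 / 119.30 + 0.043 = 0.08585 + 0.043 = 0.12885

12.89%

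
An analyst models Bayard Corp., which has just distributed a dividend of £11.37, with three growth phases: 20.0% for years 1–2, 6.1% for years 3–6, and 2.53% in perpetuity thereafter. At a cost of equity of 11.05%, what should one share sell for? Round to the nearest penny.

Three-stage DDM. Project D₁…D_6; terminal Gordon value at t=6 with g = 0.0253; discount at r = 0.1105.
D_1 = 13.6440
D_2 = 16.3728
D_3 = 17.3715
D_4 = 18.4312
D_5 = 19.5555
D_6 = 20.7484
TV_6 = 21.2733/(0.1105−0.0253) = 249.6870
P₀ = Σ Dₜ/(1+r)ᵗ + TV_6/(1+r)^6 = 206.1418

£206.14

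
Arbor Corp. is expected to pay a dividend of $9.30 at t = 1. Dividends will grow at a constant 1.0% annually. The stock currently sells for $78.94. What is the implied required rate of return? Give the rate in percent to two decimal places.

Rearranging the constant-growth DDM: r = D₁/P₀ + g.
r = 9.3000 / 78.94 + 0.01 = 0.11781 + 0.01 = 0.12781

12.78%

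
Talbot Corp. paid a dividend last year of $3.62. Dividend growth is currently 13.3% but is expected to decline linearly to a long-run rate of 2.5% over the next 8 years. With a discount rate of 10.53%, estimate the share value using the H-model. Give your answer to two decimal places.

H-model: P₀ = D₀[(1+g_L) + H(g_S−g_L)]/(r−g_L), with H = 8/2 = 4.
P₀ = 3.62 × [(1+0.025) + 4×(0.133−0.025)] / (0.1053−0.025)
   = 3.62 × 1.4570 / 0.0803 = 65.6829

$65.68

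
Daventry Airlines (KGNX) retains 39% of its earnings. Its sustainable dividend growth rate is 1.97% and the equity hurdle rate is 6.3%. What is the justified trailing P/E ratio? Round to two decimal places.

14.37

Payout ratio b = 1 − 0.39 = 0.61.
Justified trailing P/E = b(1+g)/(r−g) = 0.61×(1+0.0197)/(0.063−0.0197) = 14.3653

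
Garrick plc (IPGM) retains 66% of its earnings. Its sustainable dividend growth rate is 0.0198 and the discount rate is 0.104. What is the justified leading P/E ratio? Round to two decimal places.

Payout ratio b = 1 − 0.66 = 0.34.
Justified leading P/E = b/(r−g) = 0.34/(0.104−0.0198) = 4.0380

4.04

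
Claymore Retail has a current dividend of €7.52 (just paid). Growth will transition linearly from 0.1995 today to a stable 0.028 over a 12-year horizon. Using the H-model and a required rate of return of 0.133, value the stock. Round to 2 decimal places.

€147.32

H-model: P₀ = D₀[(1+g_L) + H(g_S−g_L)]/(r−g_L), with H = 12/2 = 6.
P₀ = 7.52 × [(1+0.028) + 6×(0.1995−0.028)] / (0.133−0.028)
   = 7.52 × 2.0570 / 0.105 = 147.3204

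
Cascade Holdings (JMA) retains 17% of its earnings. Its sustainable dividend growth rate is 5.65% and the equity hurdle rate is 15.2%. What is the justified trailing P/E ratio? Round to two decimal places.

9.18

Payout ratio b = 1 − 0.17 = 0.83.
Justified trailing P/E = b(1+g)/(r−g) = 0.83×(1+0.0565)/(0.152−0.0565) = 9.1821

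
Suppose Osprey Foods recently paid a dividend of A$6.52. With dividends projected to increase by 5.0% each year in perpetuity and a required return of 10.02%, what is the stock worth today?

Gordon growth model: P₀ = D₁/(r − g). D₁ = 6.52 × (1 + 0.05) = 6.8460.
P₀ = 6.8460 / (0.1002 − 0.05) = 6.8460 / 0.0502 = 136.3745

A$136.37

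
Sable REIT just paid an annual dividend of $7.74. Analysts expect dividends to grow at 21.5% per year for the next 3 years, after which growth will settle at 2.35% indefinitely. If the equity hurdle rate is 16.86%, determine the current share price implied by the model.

$86.47

Two-stage DDM. Project D₁…D_3 at 0.215, terminal growth 0.0235, discount at r = 0.1686.
D_1 = 9.4041
D_2 = 11.4260
D_3 = 13.8826
Terminal value at t=3: TV = D_4/(r−g) = 14.2088/(0.1686−0.0235) = 97.9242
P₀ = 9.4041/(1+0.1686)^1 + 11.4260/(1+0.1686)^2 + 13.8826/(1+0.1686)^3 + 97.9242/(1+0.1686)^3 = 86.4742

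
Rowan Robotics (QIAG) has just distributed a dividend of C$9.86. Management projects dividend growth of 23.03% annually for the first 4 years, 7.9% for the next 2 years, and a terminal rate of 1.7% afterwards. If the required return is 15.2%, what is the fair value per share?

C$154.65

Three-stage DDM. Project D₁…D_6; terminal Gordon value at t=6 with g = 0.017; discount at r = 0.152.
D_1 = 12.1308
D_2 = 14.9245
D_3 = 18.3616
D_4 = 22.5902
D_5 = 24.3749
D_6 = 26.3005
TV_6 = 26.7476/(0.152−0.017) = 198.1304
P₀ = Σ Dₜ/(1+r)ᵗ + TV_6/(1+r)^6 = 154.6480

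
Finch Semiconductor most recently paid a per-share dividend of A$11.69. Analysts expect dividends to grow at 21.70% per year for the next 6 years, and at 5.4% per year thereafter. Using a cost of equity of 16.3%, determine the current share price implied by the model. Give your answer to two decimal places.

A$230.88

Two-stage DDM. Project D₁…D_6 at 0.217, terminal growth 0.054, discount at r = 0.163.
D_1 = 14.2267
D_2 = 17.3139
D_3 = 21.0711
D_4 = 25.6435
D_5 = 31.2081
D_6 = 37.9803
Terminal value at t=6: TV = D_7/(r−g) = 40.0312/(0.163−0.054) = 367.2587
P₀ = 14.2267/(1+0.163)^1 + 17.3139/(1+0.163)^2 + 21.0711/(1+0.163)^3 + 25.6435/(1+0.163)^4 + 31.2081/(1+0.163)^5 + 37.9803/(1+0.163)^6 + 367.2587/(1+0.163)^6 = 230.8832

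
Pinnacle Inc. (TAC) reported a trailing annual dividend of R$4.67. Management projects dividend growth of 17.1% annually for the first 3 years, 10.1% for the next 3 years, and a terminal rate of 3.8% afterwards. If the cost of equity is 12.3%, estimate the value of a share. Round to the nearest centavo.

R$91.44

Three-stage DDM. Project D₁…D_6; terminal Gordon value at t=6 with g = 0.038; discount at r = 0.123.
D_1 = 5.4686
D_2 = 6.4037
D_3 = 7.4987
D_4 = 8.2561
D_5 = 9.0900
D_6 = 10.0081
TV_6 = 10.3884/(0.123−0.038) = 122.2160
P₀ = Σ Dₜ/(1+r)ᵗ + TV_6/(1+r)^6 = 91.4448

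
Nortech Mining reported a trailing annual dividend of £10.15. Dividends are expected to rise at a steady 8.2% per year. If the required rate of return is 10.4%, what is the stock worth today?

Gordon growth model: P₀ = D₁/(r − g). D₁ = 10.15 × (1 + 0.082) = 10.9823.
P₀ = 10.9823 / (0.104 − 0.082) = 10.9823 / 0.022 = 499.1955

£499.20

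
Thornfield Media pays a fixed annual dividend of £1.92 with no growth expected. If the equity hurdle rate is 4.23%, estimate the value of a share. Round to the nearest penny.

Zero-growth DDM (perpetuity): P₀ = D/r = 1.92 / 0.0423 = 45.3901

£45.39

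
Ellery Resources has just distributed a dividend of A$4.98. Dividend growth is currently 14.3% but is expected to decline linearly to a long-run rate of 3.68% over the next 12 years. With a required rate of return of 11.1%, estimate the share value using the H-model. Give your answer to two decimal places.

A$112.35

H-model: P₀ = D₀[(1+g_L) + H(g_S−g_L)]/(r−g_L), with H = 12/2 = 6.
P₀ = 4.98 × [(1+0.0368) + 6×(0.143−0.0368)] / (0.111−0.0368)
   = 4.98 × 1.6740 / 0.0742 = 112.3520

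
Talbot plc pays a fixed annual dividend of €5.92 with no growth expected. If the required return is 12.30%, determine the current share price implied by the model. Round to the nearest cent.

€48.13

Zero-growth DDM (perpetuity): P₀ = D/r = 5.92 / 0.123 = 48.1301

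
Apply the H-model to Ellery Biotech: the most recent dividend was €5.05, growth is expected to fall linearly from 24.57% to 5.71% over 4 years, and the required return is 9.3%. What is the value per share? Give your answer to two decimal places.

H-model: P₀ = D₀[(1+g_L) + H(g_S−g_L)]/(r−g_L), with H = 4/2 = 2.
P₀ = 5.05 × [(1+0.0571) + 2×(0.2457−0.0571)] / (0.093−0.0571)
   = 5.05 × 1.4343 / 0.0359 = 201.7609

€201.76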